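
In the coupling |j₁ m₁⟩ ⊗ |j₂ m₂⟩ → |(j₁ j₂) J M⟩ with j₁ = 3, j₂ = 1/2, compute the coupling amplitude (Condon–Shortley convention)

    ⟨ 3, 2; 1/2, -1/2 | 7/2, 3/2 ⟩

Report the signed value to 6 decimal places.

+√(2/7) ≈ +0.534522

j₁+j₂−J=0  J+j₁−j₂=6  J−j₁+j₂=1  j₁+j₂+J+1=8
(j₁±m₁, j₂±m₂, J±M) = (5,1,0,1,5,2)
P² = 28800/7
sum k=0..0:
  [0] +1/120 = 1/120
S = 1/120
C² = P²·S² = 2/7 ; C = +0.534522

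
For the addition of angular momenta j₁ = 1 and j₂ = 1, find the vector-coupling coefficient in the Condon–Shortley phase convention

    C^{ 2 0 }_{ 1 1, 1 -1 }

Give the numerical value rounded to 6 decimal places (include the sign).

j₁+j₂−J=0  J+j₁−j₂=2  J−j₁+j₂=2  j₁+j₂+J+1=5
(j₁±m₁, j₂±m₂, J±M) = (2,0,0,2,2,2)
P² = 8/3
sum k=0..0:
  [0] +1/4 = 1/4
S = 1/4
C² = P²·S² = 1/6 ; C = +0.408248

+0.408248  (= +√(1/6))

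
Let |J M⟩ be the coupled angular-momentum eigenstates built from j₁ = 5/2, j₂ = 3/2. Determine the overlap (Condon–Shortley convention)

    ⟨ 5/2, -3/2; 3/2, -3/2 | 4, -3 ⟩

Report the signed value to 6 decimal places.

j₁+j₂−J=0  J+j₁−j₂=5  J−j₁+j₂=3  j₁+j₂+J+1=9
(j₁±m₁, j₂±m₂, J±M) = (1,4,0,3,1,7)
P² = 12960
sum k=0..0:
  [0] +1/144 = 1/144
S = 1/144
C² = P²·S² = 5/8 ; C = +0.790569

+√(5/8) ≈ +0.790569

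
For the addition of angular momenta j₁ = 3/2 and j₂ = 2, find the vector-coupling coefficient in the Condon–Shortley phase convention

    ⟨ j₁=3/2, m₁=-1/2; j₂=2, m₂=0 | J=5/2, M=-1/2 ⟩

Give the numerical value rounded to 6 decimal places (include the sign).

-0.292770  (= −√(3/35))

√[6·1!2!3!/7! · 1!2!2!2!2!3!] = √(48/35)
  +(−1)^0/∏(0,1,2,2,0,1)! = 1/4  (running 1/4)
  +(−1)^1/∏(1,0,1,1,1,2)! = -1/2  (running -1/4)
⟨..|..⟩ = √(48/35)·(-1/4) = -0.292770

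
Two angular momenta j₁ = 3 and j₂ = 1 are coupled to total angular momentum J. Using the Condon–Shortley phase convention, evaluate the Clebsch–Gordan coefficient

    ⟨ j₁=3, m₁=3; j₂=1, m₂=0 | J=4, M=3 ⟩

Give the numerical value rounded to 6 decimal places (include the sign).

+√(1/4) ≈ +0.500000

√[9·0!6!2!/9! · 6!0!1!1!7!1!] = √(129600)
  +(−1)^0/∏(0,0,0,1,6,1)! = 1/720  (running 1/720)
⟨..|..⟩ = √(129600)·(1/720) = +0.500000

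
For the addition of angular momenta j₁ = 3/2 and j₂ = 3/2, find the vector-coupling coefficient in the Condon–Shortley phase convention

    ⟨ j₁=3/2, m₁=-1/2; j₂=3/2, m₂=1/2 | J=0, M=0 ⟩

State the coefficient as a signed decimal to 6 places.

√[1·3!0!0!/4! · 1!2!2!1!0!0!] = √(1)
  +(−1)^2/∏(2,1,0,0,0,0)! = 1/2  (running 1/2)
⟨..|..⟩ = √(1)·(1/2) = +0.500000

+√(1/4) ≈ +0.500000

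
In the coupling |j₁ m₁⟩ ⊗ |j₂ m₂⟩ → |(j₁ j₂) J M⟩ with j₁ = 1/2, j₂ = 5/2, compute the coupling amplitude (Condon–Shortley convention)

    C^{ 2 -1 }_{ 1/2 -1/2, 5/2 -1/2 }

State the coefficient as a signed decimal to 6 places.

√[5·1!0!4!/6! · 0!1!2!3!1!3!] = √(12)
  +(−1)^1/∏(1,0,0,1,0,3)! = -1/6  (running -1/6)
⟨..|..⟩ = √(12)·(-1/6) = -0.577350

−√(1/3) ≈ -0.577350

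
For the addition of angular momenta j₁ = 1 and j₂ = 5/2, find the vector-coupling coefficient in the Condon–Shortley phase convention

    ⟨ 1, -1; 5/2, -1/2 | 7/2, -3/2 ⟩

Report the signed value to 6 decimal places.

j₁+j₂−J=0  J+j₁−j₂=2  J−j₁+j₂=5  j₁+j₂+J+1=8
(j₁±m₁, j₂±m₂, J±M) = (0,2,2,3,2,5)
P² = 1920/7
sum k=0..0:
  [0] +1/24 = 1/24
S = 1/24
C² = P²·S² = 10/21 ; C = +0.690066

+0.690066  (= +√(10/21))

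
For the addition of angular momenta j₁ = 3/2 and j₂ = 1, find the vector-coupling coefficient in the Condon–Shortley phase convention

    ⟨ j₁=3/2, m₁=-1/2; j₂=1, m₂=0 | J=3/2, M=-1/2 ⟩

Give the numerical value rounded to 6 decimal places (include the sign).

−√(1/15) = -0.258199

triangle: 1!*2!*1!/5! = 2/120
(j±m)!: 1!*2!*1!*1!*1!*2! = 4
prefactor² = (2J+1)*Δ*N² = 4/15
  k=0: +1/(0!*1!*2!*1!*0!*0!) = 1/2
  k=1: −1/(1!*0!*1!*0!*1!*1!) = -1
Σ = -1/2  ⇒  CG² = 4/15*(-1/2)² = 1/15
CG = −√(1/15) = -0.258199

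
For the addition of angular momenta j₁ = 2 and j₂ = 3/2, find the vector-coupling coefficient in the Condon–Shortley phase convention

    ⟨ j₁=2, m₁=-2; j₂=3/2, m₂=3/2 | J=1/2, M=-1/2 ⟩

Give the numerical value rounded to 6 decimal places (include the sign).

triangle: 3!×1!×0!/5! = 6/120
(j±m)!: 0!×4!×3!×0!×0!×1! = 144
prefactor² = (2J+1)×Δ×N² = 72/5
  k=3: −1/(3!×0!×1!×0!×0!×0!) = -1/6
Σ = -1/6  ⇒  CG² = 72/5×(-1/6)² = 2/5
CG = −√(2/5) = -0.632456

−√(2/5) ≈ -0.632456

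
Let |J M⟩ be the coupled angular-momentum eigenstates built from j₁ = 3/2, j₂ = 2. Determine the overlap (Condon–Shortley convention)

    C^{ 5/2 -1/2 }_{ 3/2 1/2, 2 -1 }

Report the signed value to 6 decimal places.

+√(5/14) ≈ +0.597614

triangle: 1!*2!*3!/7! = 12/5040
(j±m)!: 2!*1!*1!*3!*2!*3! = 144
prefactor² = (2J+1)*Δ*N² = 72/35
  k=0: +1/(0!*1!*1!*1!*1!*2!) = 1/2
  k=1: −1/(1!*0!*0!*0!*2!*3!) = -1/12
Σ = 5/12  ⇒  CG² = 72/35*5/12² = 5/14
CG = +√(5/14) = +0.597614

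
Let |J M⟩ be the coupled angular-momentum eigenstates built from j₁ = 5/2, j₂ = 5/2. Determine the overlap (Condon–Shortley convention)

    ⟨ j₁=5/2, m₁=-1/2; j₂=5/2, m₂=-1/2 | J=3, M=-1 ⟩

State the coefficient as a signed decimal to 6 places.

-0.516398

j₁+j₂−J=2  J+j₁−j₂=3  J−j₁+j₂=3  j₁+j₂+J+1=9
(j₁±m₁, j₂±m₂, J±M) = (2,3,2,3,2,4)
P² = 48/5
sum k=0..2:
  [0] +1/24 = 1/24
  [1] −1/4 = -1/4
  [2] +1/24 = 1/24
S = -1/6
C² = P²·S² = 4/15 ; C = -0.516398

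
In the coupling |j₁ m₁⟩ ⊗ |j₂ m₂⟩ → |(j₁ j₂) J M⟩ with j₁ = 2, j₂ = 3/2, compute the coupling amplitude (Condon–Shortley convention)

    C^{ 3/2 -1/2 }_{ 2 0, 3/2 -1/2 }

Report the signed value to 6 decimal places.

-0.447214  (= −√(1/5))

√[4·2!2!1!/6! · 2!2!1!2!1!2!] = √(16/45)
  +(−1)^0/∏(0,2,2,1,0,0)! = 1/4  (running 1/4)
  +(−1)^1/∏(1,1,1,0,1,1)! = -1  (running -3/4)
⟨..|..⟩ = √(16/45)·(-3/4) = -0.447214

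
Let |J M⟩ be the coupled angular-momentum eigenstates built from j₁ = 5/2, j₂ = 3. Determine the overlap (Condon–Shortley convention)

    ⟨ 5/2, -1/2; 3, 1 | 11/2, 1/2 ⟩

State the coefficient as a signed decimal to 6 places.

√[12·0!5!6!/12! · 2!3!4!2!6!5!] = √(8294400/77)
  +(−1)^0/∏(0,0,3,4,2,2)! = 1/576  (running 1/576)
⟨..|..⟩ = √(8294400/77)·(1/576) = +0.569803

+√(25/77) = +0.569803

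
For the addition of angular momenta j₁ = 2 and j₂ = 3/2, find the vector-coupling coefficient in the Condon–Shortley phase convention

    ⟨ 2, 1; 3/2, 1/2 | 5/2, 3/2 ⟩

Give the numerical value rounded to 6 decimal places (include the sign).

+√(1/35) ≈ +0.169031

√[6·1!3!2!/7! · 3!1!2!1!4!1!] = √(144/35)
  +(−1)^0/∏(0,1,1,2,2,0)! = 1/4  (running 1/4)
  +(−1)^1/∏(1,0,0,1,3,1)! = -1/6  (running 1/12)
⟨..|..⟩ = √(144/35)·(1/12) = +0.169031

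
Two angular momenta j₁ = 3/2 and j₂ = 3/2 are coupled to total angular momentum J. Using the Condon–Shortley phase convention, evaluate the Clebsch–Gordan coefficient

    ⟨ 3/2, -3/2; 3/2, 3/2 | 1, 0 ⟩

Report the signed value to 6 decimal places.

+0.670820

triangle: 2!*1!*1!/5! = 2/120
(j±m)!: 0!*3!*3!*0!*1!*1! = 36
prefactor² = (2J+1)*Δ*N² = 9/5
  k=2: +1/(2!*0!*1!*1!*0!*0!) = 1/2
Σ = 1/2  ⇒  CG² = 9/5*1/2² = 9/20
CG = +√(9/20) = +0.670820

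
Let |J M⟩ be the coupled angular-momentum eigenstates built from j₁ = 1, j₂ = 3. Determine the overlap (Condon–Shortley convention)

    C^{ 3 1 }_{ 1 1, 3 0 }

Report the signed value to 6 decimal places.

+0.707107

√[7·1!1!5!/8! · 2!0!3!3!4!2!] = √(72)
  +(−1)^0/∏(0,1,0,3,1,2)! = 1/12  (running 1/12)
⟨..|..⟩ = √(72)·(1/12) = +0.707107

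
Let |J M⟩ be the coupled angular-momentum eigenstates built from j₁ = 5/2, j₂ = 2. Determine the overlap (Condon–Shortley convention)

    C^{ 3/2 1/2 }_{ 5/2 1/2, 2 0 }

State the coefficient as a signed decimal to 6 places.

√[4·3!2!1!/7! · 3!2!2!2!2!1!] = √(32/35)
  +(−1)^1/∏(1,2,1,1,1,0)! = -1/2  (running -1/2)
  +(−1)^2/∏(2,1,0,0,2,1)! = 1/4  (running -1/4)
⟨..|..⟩ = √(32/35)·(-1/4) = -0.239046

−√(2/35) = -0.239046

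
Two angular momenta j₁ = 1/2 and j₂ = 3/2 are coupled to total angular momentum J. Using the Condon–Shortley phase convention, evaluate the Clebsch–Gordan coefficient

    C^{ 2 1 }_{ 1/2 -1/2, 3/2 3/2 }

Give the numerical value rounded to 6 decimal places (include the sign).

+0.500000

j₁+j₂−J=0  J+j₁−j₂=1  J−j₁+j₂=3  j₁+j₂+J+1=5
(j₁±m₁, j₂±m₂, J±M) = (0,1,3,0,3,1)
P² = 9
sum k=0..0:
  [0] +1/6 = 1/6
S = 1/6
C² = P²·S² = 1/4 ; C = +0.500000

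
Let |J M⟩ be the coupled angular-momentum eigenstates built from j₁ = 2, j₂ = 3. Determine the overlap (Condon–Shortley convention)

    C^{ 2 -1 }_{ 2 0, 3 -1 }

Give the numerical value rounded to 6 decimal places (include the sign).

√[5·3!1!3!/8! · 2!2!2!4!1!3!] = √(36/7)
  +(−1)^1/∏(1,2,1,1,0,2)! = -1/4  (running -1/4)
  +(−1)^2/∏(2,1,0,0,1,3)! = 1/12  (running -1/6)
⟨..|..⟩ = √(36/7)·(-1/6) = -0.377964

−√(1/7) = -0.377964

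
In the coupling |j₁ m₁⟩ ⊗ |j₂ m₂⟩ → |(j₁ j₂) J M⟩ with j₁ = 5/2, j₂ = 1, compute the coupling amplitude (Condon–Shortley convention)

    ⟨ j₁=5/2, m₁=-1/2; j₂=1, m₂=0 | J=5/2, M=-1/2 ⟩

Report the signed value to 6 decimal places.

-0.169031

triangle: 1!·4!·1!/7! = 24/5040
(j±m)!: 2!·3!·1!·1!·2!·3! = 144
prefactor² = (2J+1)·Δ·N² = 144/35
  k=0: +1/(0!·1!·3!·1!·1!·0!) = 1/6
  k=1: −1/(1!·0!·2!·0!·2!·1!) = -1/4
Σ = -1/12  ⇒  CG² = 144/35·(-1/12)² = 1/35
CG = −√(1/35) = -0.169031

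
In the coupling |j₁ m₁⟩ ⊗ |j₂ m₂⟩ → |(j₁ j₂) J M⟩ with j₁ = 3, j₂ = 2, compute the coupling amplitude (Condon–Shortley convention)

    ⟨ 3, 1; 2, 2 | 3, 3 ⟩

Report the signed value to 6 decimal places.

+0.408248

j₁+j₂−J=2  J+j₁−j₂=4  J−j₁+j₂=2  j₁+j₂+J+1=9
(j₁±m₁, j₂±m₂, J±M) = (4,2,4,0,6,0)
P² = 1536
sum k=2..2:
  [2] +1/96 = 1/96
S = 1/96
C² = P²·S² = 1/6 ; C = +0.408248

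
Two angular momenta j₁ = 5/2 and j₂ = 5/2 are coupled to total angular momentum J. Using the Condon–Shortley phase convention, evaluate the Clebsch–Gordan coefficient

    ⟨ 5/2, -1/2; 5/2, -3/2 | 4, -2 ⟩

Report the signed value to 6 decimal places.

+√(5/28) ≈ +0.422577

j₁+j₂−J=1  J+j₁−j₂=4  J−j₁+j₂=4  j₁+j₂+J+1=10
(j₁±m₁, j₂±m₂, J±M) = (2,3,1,4,2,6)
P² = 20736/35
sum k=0..1:
  [0] +1/36 = 1/36
  [1] −1/96 = -1/96
S = 5/288
C² = P²·S² = 5/28 ; C = +0.422577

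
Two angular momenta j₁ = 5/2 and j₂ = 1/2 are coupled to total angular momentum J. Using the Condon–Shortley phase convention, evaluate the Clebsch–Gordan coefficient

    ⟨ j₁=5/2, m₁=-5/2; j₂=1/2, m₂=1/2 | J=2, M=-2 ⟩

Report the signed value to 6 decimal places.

-0.912871

√[5·1!4!0!/6! · 0!5!1!0!0!4!] = √(480)
  +(−1)^1/∏(1,0,4,0,0,0)! = -1/24  (running -1/24)
⟨..|..⟩ = √(480)·(-1/24) = -0.912871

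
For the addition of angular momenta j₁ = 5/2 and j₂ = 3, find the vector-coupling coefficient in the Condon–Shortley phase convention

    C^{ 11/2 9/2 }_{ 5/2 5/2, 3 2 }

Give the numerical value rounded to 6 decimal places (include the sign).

j₁+j₂−J=0  J+j₁−j₂=5  J−j₁+j₂=6  j₁+j₂+J+1=12
(j₁±m₁, j₂±m₂, J±M) = (5,0,5,1,10,1)
P² = 1244160000/11
sum k=0..0:
  [0] +1/14400 = 1/14400
S = 1/14400
C² = P²·S² = 6/11 ; C = +0.738549

+√(6/11) = +0.738549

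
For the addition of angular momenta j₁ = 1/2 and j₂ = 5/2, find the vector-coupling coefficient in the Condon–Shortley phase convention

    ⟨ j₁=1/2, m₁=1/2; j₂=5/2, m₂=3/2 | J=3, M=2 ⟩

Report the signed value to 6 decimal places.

triangle: 0!×1!×5!/7! = 120/5040
(j±m)!: 1!×0!×4!×1!×5!×1! = 2880
prefactor² = (2J+1)×Δ×N² = 480
  k=0: +1/(0!×0!×0!×4!×1!×1!) = 1/24
Σ = 1/24  ⇒  CG² = 480×1/24² = 5/6
CG = +√(5/6) = +0.912871

+0.912871  (= +√(5/6))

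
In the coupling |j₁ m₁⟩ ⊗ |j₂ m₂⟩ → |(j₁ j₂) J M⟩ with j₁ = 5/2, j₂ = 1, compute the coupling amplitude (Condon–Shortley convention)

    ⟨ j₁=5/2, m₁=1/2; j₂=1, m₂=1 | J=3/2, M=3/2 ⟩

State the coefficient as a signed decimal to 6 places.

+0.258199

triangle: 2!×3!×0!/6! = 12/720
(j±m)!: 3!×2!×2!×0!×3!×0! = 144
prefactor² = (2J+1)×Δ×N² = 48/5
  k=2: +1/(2!×0!×0!×0!×3!×0!) = 1/12
Σ = 1/12  ⇒  CG² = 48/5×1/12² = 1/15
CG = +√(1/15) = +0.258199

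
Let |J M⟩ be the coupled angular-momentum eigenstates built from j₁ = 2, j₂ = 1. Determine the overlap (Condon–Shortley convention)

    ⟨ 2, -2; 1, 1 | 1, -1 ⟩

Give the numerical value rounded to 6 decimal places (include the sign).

j₁+j₂−J=2  J+j₁−j₂=2  J−j₁+j₂=0  j₁+j₂+J+1=5
(j₁±m₁, j₂±m₂, J±M) = (0,4,2,0,0,2)
P² = 48/5
sum k=2..2:
  [2] +1/4 = 1/4
S = 1/4
C² = P²·S² = 3/5 ; C = +0.774597

+0.774597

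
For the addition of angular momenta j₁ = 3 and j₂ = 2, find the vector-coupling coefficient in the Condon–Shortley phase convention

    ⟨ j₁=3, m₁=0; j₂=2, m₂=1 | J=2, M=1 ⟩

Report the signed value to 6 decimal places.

j₁+j₂−J=3  J+j₁−j₂=3  J−j₁+j₂=1  j₁+j₂+J+1=8
(j₁±m₁, j₂±m₂, J±M) = (3,3,3,1,3,1)
P² = 81/14
sum k=2..3:
  [2] +1/4 = 1/4
  [3] −1/36 = -1/36
S = 2/9
C² = P²·S² = 2/7 ; C = +0.534522

+√(2/7) = +0.534522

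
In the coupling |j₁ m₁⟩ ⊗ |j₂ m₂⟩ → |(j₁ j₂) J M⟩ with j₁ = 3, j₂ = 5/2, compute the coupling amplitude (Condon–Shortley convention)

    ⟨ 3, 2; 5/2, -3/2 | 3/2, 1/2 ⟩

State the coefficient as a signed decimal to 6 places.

-0.218218  (= −√(1/21))

triangle: 4!×2!×1!/8! = 48/40320
(j±m)!: 5!×1!×1!×4!×2!×1! = 5760
prefactor² = (2J+1)×Δ×N² = 192/7
  k=0: +1/(0!×4!×1!×1!×1!×0!) = 1/24
  k=1: −1/(1!×3!×0!×0!×2!×1!) = -1/12
Σ = -1/24  ⇒  CG² = 192/7×(-1/24)² = 1/21
CG = −√(1/21) = -0.218218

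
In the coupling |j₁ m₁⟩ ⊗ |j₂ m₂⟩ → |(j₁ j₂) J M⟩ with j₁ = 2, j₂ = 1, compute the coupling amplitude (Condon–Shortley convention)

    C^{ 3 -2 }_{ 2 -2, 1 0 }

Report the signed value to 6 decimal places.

+0.577350  (= +√(1/3))

j₁+j₂−J=0  J+j₁−j₂=4  J−j₁+j₂=2  j₁+j₂+J+1=7
(j₁±m₁, j₂±m₂, J±M) = (0,4,1,1,1,5)
P² = 192
sum k=0..0:
  [0] +1/24 = 1/24
S = 1/24
C² = P²·S² = 1/3 ; C = +0.577350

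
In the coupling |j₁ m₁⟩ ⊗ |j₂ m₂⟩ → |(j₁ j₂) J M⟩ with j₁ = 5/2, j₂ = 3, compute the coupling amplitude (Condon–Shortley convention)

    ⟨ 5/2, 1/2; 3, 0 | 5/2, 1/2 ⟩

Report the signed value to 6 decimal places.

√[6·3!2!3!/9! · 3!2!3!3!3!2!] = √(216/35)
  +(−1)^0/∏(0,3,2,3,0,0)! = 1/72  (running 1/72)
  +(−1)^1/∏(1,2,1,2,1,1)! = -1/4  (running -17/72)
  +(−1)^2/∏(2,1,0,1,2,2)! = 1/8  (running -1/9)
⟨..|..⟩ = √(216/35)·(-1/9) = -0.276026

-0.276026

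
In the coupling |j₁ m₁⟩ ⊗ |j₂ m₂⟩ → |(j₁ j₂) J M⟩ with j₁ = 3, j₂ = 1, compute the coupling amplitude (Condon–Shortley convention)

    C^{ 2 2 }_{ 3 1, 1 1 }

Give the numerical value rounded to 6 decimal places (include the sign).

√[5·2!4!0!/7! · 4!2!2!0!4!0!] = √(768/7)
  +(−1)^2/∏(2,0,0,0,4,0)! = 1/48  (running 1/48)
⟨..|..⟩ = √(768/7)·(1/48) = +0.218218

+√(1/21) ≈ +0.218218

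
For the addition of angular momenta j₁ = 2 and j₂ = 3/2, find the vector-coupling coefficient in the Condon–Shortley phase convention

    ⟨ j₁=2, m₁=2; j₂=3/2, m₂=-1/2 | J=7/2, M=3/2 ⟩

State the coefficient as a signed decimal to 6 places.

√[8·0!4!3!/8! · 4!0!1!2!5!2!] = √(2304/7)
  +(−1)^0/∏(0,0,0,1,4,2)! = 1/48  (running 1/48)
⟨..|..⟩ = √(2304/7)·(1/48) = +0.377964

+0.377964  (= +√(1/7))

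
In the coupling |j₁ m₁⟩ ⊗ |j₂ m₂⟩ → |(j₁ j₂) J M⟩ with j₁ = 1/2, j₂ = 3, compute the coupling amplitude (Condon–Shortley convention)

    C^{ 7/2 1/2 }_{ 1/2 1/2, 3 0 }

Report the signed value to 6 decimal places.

triangle: 0!·1!·6!/8! = 720/40320
(j±m)!: 1!·0!·3!·3!·4!·3! = 5184
prefactor² = (2J+1)·Δ·N² = 5184/7
  k=0: +1/(0!·0!·0!·3!·1!·3!) = 1/36
Σ = 1/36  ⇒  CG² = 5184/7·1/36² = 4/7
CG = +√(4/7) = +0.755929

+√(4/7) ≈ +0.755929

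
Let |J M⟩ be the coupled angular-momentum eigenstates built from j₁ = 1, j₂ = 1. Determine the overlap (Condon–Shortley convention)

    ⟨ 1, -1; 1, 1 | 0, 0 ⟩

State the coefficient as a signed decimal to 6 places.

√[1·2!0!0!/3! · 0!2!2!0!0!0!] = √(4/3)
  +(−1)^2/∏(2,0,0,0,0,0)! = 1/2  (running 1/2)
⟨..|..⟩ = √(4/3)·(1/2) = +0.577350

+√(1/3) ≈ +0.577350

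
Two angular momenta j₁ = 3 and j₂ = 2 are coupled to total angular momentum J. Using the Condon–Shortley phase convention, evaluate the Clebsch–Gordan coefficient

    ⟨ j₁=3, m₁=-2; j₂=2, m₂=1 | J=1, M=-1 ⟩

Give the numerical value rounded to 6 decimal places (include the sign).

-0.534522

j₁+j₂−J=4  J+j₁−j₂=2  J−j₁+j₂=0  j₁+j₂+J+1=7
(j₁±m₁, j₂±m₂, J±M) = (1,5,3,1,0,2)
P² = 288/7
sum k=3..3:
  [3] −1/12 = -1/12
S = -1/12
C² = P²·S² = 2/7 ; C = -0.534522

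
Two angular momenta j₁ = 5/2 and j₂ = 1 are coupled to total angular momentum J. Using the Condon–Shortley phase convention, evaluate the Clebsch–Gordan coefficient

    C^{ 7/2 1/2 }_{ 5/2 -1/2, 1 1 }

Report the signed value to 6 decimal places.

+√(2/7) ≈ +0.534522

triangle: 0!×5!×2!/8! = 240/40320
(j±m)!: 2!×3!×2!×0!×4!×3! = 3456
prefactor² = (2J+1)×Δ×N² = 1152/7
  k=0: +1/(0!×0!×3!×2!×2!×0!) = 1/24
Σ = 1/24  ⇒  CG² = 1152/7×1/24² = 2/7
CG = +√(2/7) = +0.534522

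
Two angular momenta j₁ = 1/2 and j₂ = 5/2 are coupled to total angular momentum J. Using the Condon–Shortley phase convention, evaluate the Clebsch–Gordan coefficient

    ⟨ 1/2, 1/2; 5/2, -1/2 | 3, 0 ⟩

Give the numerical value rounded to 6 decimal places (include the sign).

+0.707107  (= +√(1/2))

j₁+j₂−J=0  J+j₁−j₂=1  J−j₁+j₂=5  j₁+j₂+J+1=7
(j₁±m₁, j₂±m₂, J±M) = (1,0,2,3,3,3)
P² = 72
sum k=0..0:
  [0] +1/12 = 1/12
S = 1/12
C² = P²·S² = 1/2 ; C = +0.707107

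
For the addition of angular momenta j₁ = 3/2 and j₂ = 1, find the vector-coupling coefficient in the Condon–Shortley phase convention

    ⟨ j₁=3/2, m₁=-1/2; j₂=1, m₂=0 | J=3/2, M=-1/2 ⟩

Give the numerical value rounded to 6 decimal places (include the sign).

-0.258199

√[4·1!2!1!/5! · 1!2!1!1!1!2!] = √(4/15)
  +(−1)^0/∏(0,1,2,1,0,0)! = 1/2  (running 1/2)
  +(−1)^1/∏(1,0,1,0,1,1)! = -1  (running -1/2)
⟨..|..⟩ = √(4/15)·(-1/2) = -0.258199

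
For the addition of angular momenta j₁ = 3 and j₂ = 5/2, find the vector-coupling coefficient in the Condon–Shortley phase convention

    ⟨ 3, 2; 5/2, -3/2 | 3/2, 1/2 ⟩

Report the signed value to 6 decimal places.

−√(1/21) ≈ -0.218218

j₁+j₂−J=4  J+j₁−j₂=2  J−j₁+j₂=1  j₁+j₂+J+1=8
(j₁±m₁, j₂±m₂, J±M) = (5,1,1,4,2,1)
P² = 192/7
sum k=0..1:
  [0] +1/24 = 1/24
  [1] −1/12 = -1/12
S = -1/24
C² = P²·S² = 1/21 ; C = -0.218218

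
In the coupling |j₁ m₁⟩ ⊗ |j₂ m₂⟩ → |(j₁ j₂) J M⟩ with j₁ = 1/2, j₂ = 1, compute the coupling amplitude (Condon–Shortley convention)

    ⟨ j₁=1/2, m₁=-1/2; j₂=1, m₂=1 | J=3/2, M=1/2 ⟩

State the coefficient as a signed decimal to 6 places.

triangle: 0!×1!×2!/4! = 2/24
(j±m)!: 0!×1!×2!×0!×2!×1! = 4
prefactor² = (2J+1)×Δ×N² = 4/3
  k=0: +1/(0!×0!×1!×2!×0!×0!) = 1/2
Σ = 1/2  ⇒  CG² = 4/3×1/2² = 1/3
CG = +√(1/3) = +0.577350

+0.577350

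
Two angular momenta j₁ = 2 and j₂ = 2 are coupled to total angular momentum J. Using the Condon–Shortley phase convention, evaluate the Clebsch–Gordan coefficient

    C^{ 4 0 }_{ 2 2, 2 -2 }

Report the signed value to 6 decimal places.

+0.119523  (= +√(1/70))

√[9·0!4!4!/9! · 4!0!0!4!4!4!] = √(165888/35)
  +(−1)^0/∏(0,0,0,0,4,4)! = 1/576  (running 1/576)
⟨..|..⟩ = √(165888/35)·(1/576) = +0.119523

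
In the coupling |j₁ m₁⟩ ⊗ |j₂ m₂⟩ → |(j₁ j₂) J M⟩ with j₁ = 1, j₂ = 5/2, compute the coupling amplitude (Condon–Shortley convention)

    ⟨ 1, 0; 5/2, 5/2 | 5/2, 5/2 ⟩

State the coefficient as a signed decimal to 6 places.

j₁+j₂−J=1  J+j₁−j₂=1  J−j₁+j₂=4  j₁+j₂+J+1=7
(j₁±m₁, j₂±m₂, J±M) = (1,1,5,0,5,0)
P² = 2880/7
sum k=1..1:
  [1] −1/24 = -1/24
S = -1/24
C² = P²·S² = 5/7 ; C = -0.845154

-0.845154  (= −√(5/7))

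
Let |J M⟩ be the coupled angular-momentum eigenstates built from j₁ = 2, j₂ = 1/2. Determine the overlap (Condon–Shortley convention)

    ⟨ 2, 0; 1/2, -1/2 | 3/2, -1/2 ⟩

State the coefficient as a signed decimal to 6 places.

triangle: 1!*3!*0!/5! = 6/120
(j±m)!: 2!*2!*0!*1!*1!*2! = 8
prefactor² = (2J+1)*Δ*N² = 8/5
  k=0: +1/(0!*1!*2!*0!*1!*0!) = 1/2
Σ = 1/2  ⇒  CG² = 8/5*1/2² = 2/5
CG = +√(2/5) = +0.632456

+0.632456  (= +√(2/5))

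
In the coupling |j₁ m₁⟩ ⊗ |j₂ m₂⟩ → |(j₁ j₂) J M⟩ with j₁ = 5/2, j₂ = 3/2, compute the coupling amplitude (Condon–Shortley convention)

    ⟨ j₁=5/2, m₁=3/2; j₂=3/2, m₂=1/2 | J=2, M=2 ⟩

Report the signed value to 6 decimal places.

triangle: 2!*3!*1!/7! = 12/5040
(j±m)!: 4!*1!*2!*1!*4!*0! = 1152
prefactor² = (2J+1)*Δ*N² = 96/7
  k=1: −1/(1!*1!*0!*1!*3!*0!) = -1/6
Σ = -1/6  ⇒  CG² = 96/7*(-1/6)² = 8/21
CG = −√(8/21) = -0.617213

−√(8/21) ≈ -0.617213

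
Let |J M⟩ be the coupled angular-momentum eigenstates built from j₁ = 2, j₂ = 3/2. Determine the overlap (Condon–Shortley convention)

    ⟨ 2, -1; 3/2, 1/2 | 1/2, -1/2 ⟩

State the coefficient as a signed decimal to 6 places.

j₁+j₂−J=3  J+j₁−j₂=1  J−j₁+j₂=0  j₁+j₂+J+1=5
(j₁±m₁, j₂±m₂, J±M) = (1,3,2,1,0,1)
P² = 6/5
sum k=2..2:
  [2] +1/2 = 1/2
S = 1/2
C² = P²·S² = 3/10 ; C = +0.547723

+√(3/10) = +0.547723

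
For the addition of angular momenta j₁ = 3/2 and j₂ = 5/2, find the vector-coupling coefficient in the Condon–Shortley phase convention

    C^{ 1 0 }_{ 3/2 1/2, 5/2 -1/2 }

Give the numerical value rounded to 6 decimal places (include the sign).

-0.547723  (= −√(3/10))

triangle: 3!·0!·2!/6! = 12/720
(j±m)!: 2!·1!·2!·3!·1!·1! = 24
prefactor² = (2J+1)·Δ·N² = 6/5
  k=1: −1/(1!·2!·0!·1!·0!·1!) = -1/2
Σ = -1/2  ⇒  CG² = 6/5·(-1/2)² = 3/10
CG = −√(3/10) = -0.547723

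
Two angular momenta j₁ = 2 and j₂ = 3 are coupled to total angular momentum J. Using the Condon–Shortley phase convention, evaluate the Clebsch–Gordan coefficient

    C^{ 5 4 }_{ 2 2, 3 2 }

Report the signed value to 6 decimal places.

j₁+j₂−J=0  J+j₁−j₂=4  J−j₁+j₂=6  j₁+j₂+J+1=11
(j₁±m₁, j₂±m₂, J±M) = (4,0,5,1,9,1)
P² = 4976640
sum k=0..0:
  [0] +1/2880 = 1/2880
S = 1/2880
C² = P²·S² = 3/5 ; C = +0.774597

+0.774597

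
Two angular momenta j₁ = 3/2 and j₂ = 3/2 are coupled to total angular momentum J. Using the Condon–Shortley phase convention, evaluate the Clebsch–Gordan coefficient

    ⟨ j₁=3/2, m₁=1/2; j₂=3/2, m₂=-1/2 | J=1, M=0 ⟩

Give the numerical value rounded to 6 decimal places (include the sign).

√[3·2!1!1!/5! · 2!1!1!2!1!1!] = √(1/5)
  +(−1)^0/∏(0,2,1,1,0,0)! = 1/2  (running 1/2)
  +(−1)^1/∏(1,1,0,0,1,1)! = -1  (running -1/2)
⟨..|..⟩ = √(1/5)·(-1/2) = -0.223607

-0.223607  (= −√(1/20))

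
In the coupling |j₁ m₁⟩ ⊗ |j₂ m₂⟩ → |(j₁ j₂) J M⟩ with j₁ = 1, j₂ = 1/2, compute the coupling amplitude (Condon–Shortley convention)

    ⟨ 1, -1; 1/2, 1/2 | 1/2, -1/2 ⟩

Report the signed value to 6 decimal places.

√[2·1!1!0!/3! · 0!2!1!0!0!1!] = √(2/3)
  +(−1)^1/∏(1,0,1,0,0,0)! = -1  (running -1)
⟨..|..⟩ = √(2/3)·(-1) = -0.816497

-0.816497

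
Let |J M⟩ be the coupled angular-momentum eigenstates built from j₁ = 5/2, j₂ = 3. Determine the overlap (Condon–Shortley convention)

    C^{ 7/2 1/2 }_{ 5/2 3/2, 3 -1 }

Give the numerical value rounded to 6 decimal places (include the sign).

+0.356348

√[8·2!3!4!/10! · 4!1!2!4!4!3!] = √(18432/175)
  +(−1)^0/∏(0,2,1,2,2,2)! = 1/16  (running 1/16)
  +(−1)^1/∏(1,1,0,1,3,3)! = -1/36  (running 5/144)
⟨..|..⟩ = √(18432/175)·(5/144) = +0.356348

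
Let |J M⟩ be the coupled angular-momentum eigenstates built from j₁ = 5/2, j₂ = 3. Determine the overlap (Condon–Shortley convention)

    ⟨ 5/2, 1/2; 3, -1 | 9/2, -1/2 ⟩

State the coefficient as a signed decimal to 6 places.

+0.480500

j₁+j₂−J=1  J+j₁−j₂=4  J−j₁+j₂=5  j₁+j₂+J+1=11
(j₁±m₁, j₂±m₂, J±M) = (3,2,2,4,4,5)
P² = 92160/77
sum k=0..1:
  [0] +1/48 = 1/48
  [1] −1/144 = -1/144
S = 1/72
C² = P²·S² = 160/693 ; C = +0.480500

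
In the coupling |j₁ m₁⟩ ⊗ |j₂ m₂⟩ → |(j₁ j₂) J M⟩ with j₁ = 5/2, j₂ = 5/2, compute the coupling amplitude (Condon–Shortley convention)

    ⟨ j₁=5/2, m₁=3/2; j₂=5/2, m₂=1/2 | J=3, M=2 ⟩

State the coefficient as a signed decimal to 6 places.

−√(1/12) ≈ -0.288675

triangle: 2!·3!·3!/9! = 72/362880
(j±m)!: 4!·1!·3!·2!·5!·1! = 34560
prefactor² = (2J+1)·Δ·N² = 48
  k=0: +1/(0!·2!·1!·3!·2!·0!) = 1/24
  k=1: −1/(1!·1!·0!·2!·3!·1!) = -1/12
Σ = -1/24  ⇒  CG² = 48·(-1/24)² = 1/12
CG = −√(1/12) = -0.288675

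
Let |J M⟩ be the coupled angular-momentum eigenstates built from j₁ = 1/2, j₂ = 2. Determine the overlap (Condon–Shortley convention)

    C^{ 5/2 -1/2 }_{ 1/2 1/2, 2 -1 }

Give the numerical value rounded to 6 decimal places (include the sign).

+0.632456

triangle: 0!×1!×4!/6! = 24/720
(j±m)!: 1!×0!×1!×3!×2!×3! = 72
prefactor² = (2J+1)×Δ×N² = 72/5
  k=0: +1/(0!×0!×0!×1!×1!×3!) = 1/6
Σ = 1/6  ⇒  CG² = 72/5×1/6² = 2/5
CG = +√(2/5) = +0.632456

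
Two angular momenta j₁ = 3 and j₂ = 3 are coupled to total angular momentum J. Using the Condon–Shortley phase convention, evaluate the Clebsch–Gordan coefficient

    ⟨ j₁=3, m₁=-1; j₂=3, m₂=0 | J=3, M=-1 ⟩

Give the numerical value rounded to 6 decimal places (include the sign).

√[7·3!3!3!/10! · 2!4!3!3!2!4!] = √(864/25)
  +(−1)^1/∏(1,2,3,2,0,1)! = -1/24  (running -1/24)
  +(−1)^2/∏(2,1,2,1,1,2)! = 1/8  (running 1/12)
  +(−1)^3/∏(3,0,1,0,2,3)! = -1/72  (running 5/72)
⟨..|..⟩ = √(864/25)·(5/72) = +0.408248

+0.408248  (= +√(1/6))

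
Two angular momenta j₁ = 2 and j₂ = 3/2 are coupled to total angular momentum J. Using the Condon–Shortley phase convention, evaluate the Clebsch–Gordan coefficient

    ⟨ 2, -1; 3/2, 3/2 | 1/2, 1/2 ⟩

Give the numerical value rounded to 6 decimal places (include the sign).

-0.316228

j₁+j₂−J=3  J+j₁−j₂=1  J−j₁+j₂=0  j₁+j₂+J+1=5
(j₁±m₁, j₂±m₂, J±M) = (1,3,3,0,1,0)
P² = 18/5
sum k=3..3:
  [3] −1/6 = -1/6
S = -1/6
C² = P²·S² = 1/10 ; C = -0.316228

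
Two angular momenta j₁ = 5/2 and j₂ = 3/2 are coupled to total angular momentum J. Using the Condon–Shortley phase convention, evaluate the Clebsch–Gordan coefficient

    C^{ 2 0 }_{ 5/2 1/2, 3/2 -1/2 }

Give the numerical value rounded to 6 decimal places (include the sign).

-0.267261  (= −√(1/14))

j₁+j₂−J=2  J+j₁−j₂=3  J−j₁+j₂=1  j₁+j₂+J+1=7
(j₁±m₁, j₂±m₂, J±M) = (3,2,1,2,2,2)
P² = 8/7
sum k=0..1:
  [0] +1/4 = 1/4
  [1] −1/2 = -1/2
S = -1/4
C² = P²·S² = 1/14 ; C = -0.267261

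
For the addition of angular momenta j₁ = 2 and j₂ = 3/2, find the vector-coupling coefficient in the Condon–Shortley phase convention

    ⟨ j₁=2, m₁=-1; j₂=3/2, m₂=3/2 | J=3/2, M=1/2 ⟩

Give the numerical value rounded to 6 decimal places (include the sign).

+0.632456  (= +√(2/5))

triangle: 2!×2!×1!/6! = 4/720
(j±m)!: 1!×3!×3!×0!×2!×1! = 72
prefactor² = (2J+1)×Δ×N² = 8/5
  k=2: +1/(2!×0!×1!×1!×1!×0!) = 1/2
Σ = 1/2  ⇒  CG² = 8/5×1/2² = 2/5
CG = +√(2/5) = +0.632456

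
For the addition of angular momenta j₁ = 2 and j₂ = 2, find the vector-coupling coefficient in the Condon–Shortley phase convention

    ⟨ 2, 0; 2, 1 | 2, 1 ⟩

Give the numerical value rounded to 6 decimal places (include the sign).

−√(1/14) = -0.267261

√[5·2!2!2!/7! · 2!2!3!1!3!1!] = √(8/7)
  +(−1)^1/∏(1,1,1,2,1,0)! = -1/2  (running -1/2)
  +(−1)^2/∏(2,0,0,1,2,1)! = 1/4  (running -1/4)
⟨..|..⟩ = √(8/7)·(-1/4) = -0.267261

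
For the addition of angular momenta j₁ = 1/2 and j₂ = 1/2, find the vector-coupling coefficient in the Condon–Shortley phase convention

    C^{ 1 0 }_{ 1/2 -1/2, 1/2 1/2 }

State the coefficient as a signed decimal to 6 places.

+0.707107  (= +√(1/2))

j₁+j₂−J=0  J+j₁−j₂=1  J−j₁+j₂=1  j₁+j₂+J+1=3
(j₁±m₁, j₂±m₂, J±M) = (0,1,1,0,1,1)
P² = 1/2
sum k=0..0:
  [0] +1/1 = 1
S = 1
C² = P²·S² = 1/2 ; C = +0.707107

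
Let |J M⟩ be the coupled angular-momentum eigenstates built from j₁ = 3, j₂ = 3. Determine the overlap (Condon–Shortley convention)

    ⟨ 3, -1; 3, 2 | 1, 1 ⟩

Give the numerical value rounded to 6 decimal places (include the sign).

+√(5/28) ≈ +0.422577

triangle: 5!·1!·1!/8! = 120/40320
(j±m)!: 2!·4!·5!·1!·2!·0! = 11520
prefactor² = (2J+1)·Δ·N² = 720/7
  k=4: +1/(4!·1!·0!·1!·1!·0!) = 1/24
Σ = 1/24  ⇒  CG² = 720/7·1/24² = 5/28
CG = +√(5/28) = +0.422577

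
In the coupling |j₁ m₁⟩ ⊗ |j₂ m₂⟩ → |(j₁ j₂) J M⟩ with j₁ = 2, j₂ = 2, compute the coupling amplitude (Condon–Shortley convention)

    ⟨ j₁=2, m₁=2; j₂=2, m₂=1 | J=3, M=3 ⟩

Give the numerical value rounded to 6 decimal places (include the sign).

√[7·1!3!3!/8! · 4!0!3!1!6!0!] = √(648)
  +(−1)^0/∏(0,1,0,3,3,0)! = 1/36  (running 1/36)
⟨..|..⟩ = √(648)·(1/36) = +0.707107

+0.707107  (= +√(1/2))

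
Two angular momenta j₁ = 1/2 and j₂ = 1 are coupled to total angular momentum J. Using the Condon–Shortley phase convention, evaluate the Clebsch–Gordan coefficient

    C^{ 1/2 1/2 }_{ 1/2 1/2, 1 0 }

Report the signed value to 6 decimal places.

j₁+j₂−J=1  J+j₁−j₂=0  J−j₁+j₂=1  j₁+j₂+J+1=3
(j₁±m₁, j₂±m₂, J±M) = (1,0,1,1,1,0)
P² = 1/3
sum k=0..0:
  [0] +1/1 = 1
S = 1
C² = P²·S² = 1/3 ; C = +0.577350

+0.577350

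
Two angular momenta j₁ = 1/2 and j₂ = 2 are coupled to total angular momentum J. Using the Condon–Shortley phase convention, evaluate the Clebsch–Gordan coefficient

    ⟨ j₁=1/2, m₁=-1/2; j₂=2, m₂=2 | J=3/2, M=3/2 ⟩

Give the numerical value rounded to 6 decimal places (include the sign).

j₁+j₂−J=1  J+j₁−j₂=0  J−j₁+j₂=3  j₁+j₂+J+1=5
(j₁±m₁, j₂±m₂, J±M) = (0,1,4,0,3,0)
P² = 144/5
sum k=1..1:
  [1] −1/6 = -1/6
S = -1/6
C² = P²·S² = 4/5 ; C = -0.894427

-0.894427  (= −√(4/5))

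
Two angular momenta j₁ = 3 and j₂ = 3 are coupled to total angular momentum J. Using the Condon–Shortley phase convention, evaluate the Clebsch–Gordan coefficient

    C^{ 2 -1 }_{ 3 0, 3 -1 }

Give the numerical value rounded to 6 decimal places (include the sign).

+0.154303

triangle: 4!×2!×2!/9! = 96/362880
(j±m)!: 3!×3!×2!×4!×1!×3! = 10368
prefactor² = (2J+1)×Δ×N² = 96/7
  k=1: −1/(1!×3!×2!×1!×0!×1!) = -1/12
  k=2: +1/(2!×2!×1!×0!×1!×2!) = 1/8
Σ = 1/24  ⇒  CG² = 96/7×1/24² = 1/42
CG = +√(1/42) = +0.154303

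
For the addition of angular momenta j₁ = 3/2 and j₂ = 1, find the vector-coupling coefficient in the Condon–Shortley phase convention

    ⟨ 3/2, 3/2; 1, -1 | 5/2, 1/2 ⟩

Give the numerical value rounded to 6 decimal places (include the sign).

√[6·0!3!2!/6! · 3!0!0!2!3!2!] = √(72/5)
  +(−1)^0/∏(0,0,0,0,3,2)! = 1/12  (running 1/12)
⟨..|..⟩ = √(72/5)·(1/12) = +0.316228

+0.316228  (= +√(1/10))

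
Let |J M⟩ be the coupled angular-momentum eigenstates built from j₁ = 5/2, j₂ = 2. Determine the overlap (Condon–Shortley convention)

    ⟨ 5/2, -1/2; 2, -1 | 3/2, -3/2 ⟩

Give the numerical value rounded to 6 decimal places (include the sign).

−√(9/35) = -0.507093

triangle: 3!·2!·1!/7! = 12/5040
(j±m)!: 2!·3!·1!·3!·0!·3! = 432
prefactor² = (2J+1)·Δ·N² = 144/35
  k=1: −1/(1!·2!·2!·0!·0!·1!) = -1/4
Σ = -1/4  ⇒  CG² = 144/35·(-1/4)² = 9/35
CG = −√(9/35) = -0.507093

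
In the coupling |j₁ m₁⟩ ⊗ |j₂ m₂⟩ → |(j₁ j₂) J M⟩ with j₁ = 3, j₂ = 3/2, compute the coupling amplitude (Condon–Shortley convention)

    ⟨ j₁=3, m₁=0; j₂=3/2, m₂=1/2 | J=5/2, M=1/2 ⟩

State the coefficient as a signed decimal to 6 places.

−√(6/35) = -0.414039

√[6·2!4!1!/8! · 3!3!2!1!3!2!] = √(216/35)
  +(−1)^1/∏(1,1,2,1,2,0)! = -1/4  (running -1/4)
  +(−1)^2/∏(2,0,1,0,3,1)! = 1/12  (running -1/6)
⟨..|..⟩ = √(216/35)·(-1/6) = -0.414039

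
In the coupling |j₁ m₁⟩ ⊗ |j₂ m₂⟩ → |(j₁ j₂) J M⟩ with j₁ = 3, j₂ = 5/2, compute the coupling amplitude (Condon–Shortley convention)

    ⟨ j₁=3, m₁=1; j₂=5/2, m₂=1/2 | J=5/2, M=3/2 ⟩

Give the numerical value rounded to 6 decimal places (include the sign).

−√(1/35) ≈ -0.169031

√[6·3!3!2!/9! · 4!2!3!2!4!1!] = √(576/35)
  +(−1)^1/∏(1,2,1,2,2,0)! = -1/8  (running -1/8)
  +(−1)^2/∏(2,1,0,1,3,1)! = 1/12  (running -1/24)
⟨..|..⟩ = √(576/35)·(-1/24) = -0.169031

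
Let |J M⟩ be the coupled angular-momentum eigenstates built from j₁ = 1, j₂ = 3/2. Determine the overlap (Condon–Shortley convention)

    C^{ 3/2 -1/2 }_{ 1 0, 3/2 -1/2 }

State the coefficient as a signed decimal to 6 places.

+0.258199

triangle: 1!·1!·2!/5! = 2/120
(j±m)!: 1!·1!·1!·2!·1!·2! = 4
prefactor² = (2J+1)·Δ·N² = 4/15
  k=0: +1/(0!·1!·1!·1!·0!·1!) = 1
  k=1: −1/(1!·0!·0!·0!·1!·2!) = -1/2
Σ = 1/2  ⇒  CG² = 4/15·1/2² = 1/15
CG = +√(1/15) = +0.258199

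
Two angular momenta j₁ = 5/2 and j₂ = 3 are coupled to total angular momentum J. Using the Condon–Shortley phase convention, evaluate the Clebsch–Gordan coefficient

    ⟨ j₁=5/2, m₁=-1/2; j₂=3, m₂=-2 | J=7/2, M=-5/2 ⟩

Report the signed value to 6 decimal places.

−√(2/63) ≈ -0.178174

j₁+j₂−J=2  J+j₁−j₂=3  J−j₁+j₂=4  j₁+j₂+J+1=10
(j₁±m₁, j₂±m₂, J±M) = (2,3,1,5,1,6)
P² = 4608/7
sum k=0..1:
  [0] +1/72 = 1/72
  [1] −1/48 = -1/48
S = -1/144
C² = P²·S² = 2/63 ; C = -0.178174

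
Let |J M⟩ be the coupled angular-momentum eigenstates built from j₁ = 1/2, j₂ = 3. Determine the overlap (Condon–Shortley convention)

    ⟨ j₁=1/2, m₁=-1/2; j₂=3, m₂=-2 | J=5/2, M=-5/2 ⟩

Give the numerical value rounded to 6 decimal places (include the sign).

triangle: 1!·0!·5!/7! = 120/5040
(j±m)!: 0!·1!·1!·5!·0!·5! = 14400
prefactor² = (2J+1)·Δ·N² = 14400/7
  k=1: −1/(1!·0!·0!·0!·0!·5!) = -1/120
Σ = -1/120  ⇒  CG² = 14400/7·(-1/120)² = 1/7
CG = −√(1/7) = -0.377964

−√(1/7) ≈ -0.377964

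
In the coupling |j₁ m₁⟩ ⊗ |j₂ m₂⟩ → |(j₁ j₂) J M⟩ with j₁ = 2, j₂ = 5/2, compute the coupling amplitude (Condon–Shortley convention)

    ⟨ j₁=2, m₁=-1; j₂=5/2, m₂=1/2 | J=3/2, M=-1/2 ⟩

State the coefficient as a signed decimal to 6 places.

triangle: 3!*1!*2!/7! = 12/5040
(j±m)!: 1!*3!*3!*2!*1!*2! = 144
prefactor² = (2J+1)*Δ*N² = 48/35
  k=2: +1/(2!*1!*1!*1!*0!*1!) = 1/2
  k=3: −1/(3!*0!*0!*0!*1!*2!) = -1/12
Σ = 5/12  ⇒  CG² = 48/35*5/12² = 5/21
CG = +√(5/21) = +0.487950

+0.487950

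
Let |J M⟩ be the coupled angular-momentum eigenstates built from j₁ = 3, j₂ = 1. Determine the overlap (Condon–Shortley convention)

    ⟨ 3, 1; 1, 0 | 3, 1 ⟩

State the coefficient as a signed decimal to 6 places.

+0.288675  (= +√(1/12))

j₁+j₂−J=1  J+j₁−j₂=5  J−j₁+j₂=1  j₁+j₂+J+1=8
(j₁±m₁, j₂±m₂, J±M) = (4,2,1,1,4,2)
P² = 48
sum k=0..1:
  [0] +1/12 = 1/12
  [1] −1/24 = -1/24
S = 1/24
C² = P²·S² = 1/12 ; C = +0.288675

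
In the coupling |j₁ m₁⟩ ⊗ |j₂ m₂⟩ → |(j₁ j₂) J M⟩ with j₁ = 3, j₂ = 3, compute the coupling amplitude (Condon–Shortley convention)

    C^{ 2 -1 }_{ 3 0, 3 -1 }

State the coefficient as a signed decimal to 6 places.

√[5·4!2!2!/9! · 3!3!2!4!1!3!] = √(96/7)
  +(−1)^1/∏(1,3,2,1,0,1)! = -1/12  (running -1/12)
  +(−1)^2/∏(2,2,1,0,1,2)! = 1/8  (running 1/24)
⟨..|..⟩ = √(96/7)·(1/24) = +0.154303

+√(1/42) = +0.154303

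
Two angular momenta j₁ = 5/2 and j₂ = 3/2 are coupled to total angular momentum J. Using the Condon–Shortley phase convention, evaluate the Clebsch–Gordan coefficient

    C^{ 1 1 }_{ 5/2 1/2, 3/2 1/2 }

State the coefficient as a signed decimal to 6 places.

√[3·3!2!0!/6! · 3!2!2!1!2!0!] = √(12/5)
  +(−1)^2/∏(2,1,0,0,2,0)! = 1/4  (running 1/4)
⟨..|..⟩ = √(12/5)·(1/4) = +0.387298

+√(3/20) ≈ +0.387298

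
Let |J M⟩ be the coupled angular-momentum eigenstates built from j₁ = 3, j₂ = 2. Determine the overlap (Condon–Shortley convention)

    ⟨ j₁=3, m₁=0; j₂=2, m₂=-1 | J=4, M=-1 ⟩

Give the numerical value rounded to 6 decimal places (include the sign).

+√(3/14) ≈ +0.462910

triangle: 1!×5!×3!/10! = 720/3628800
(j±m)!: 3!×3!×1!×3!×3!×5! = 155520
prefactor² = (2J+1)×Δ×N² = 1944/7
  k=0: +1/(0!×1!×3!×1!×2!×2!) = 1/24
  k=1: −1/(1!×0!×2!×0!×3!×3!) = -1/72
Σ = 1/36  ⇒  CG² = 1944/7×1/36² = 3/14
CG = +√(3/14) = +0.462910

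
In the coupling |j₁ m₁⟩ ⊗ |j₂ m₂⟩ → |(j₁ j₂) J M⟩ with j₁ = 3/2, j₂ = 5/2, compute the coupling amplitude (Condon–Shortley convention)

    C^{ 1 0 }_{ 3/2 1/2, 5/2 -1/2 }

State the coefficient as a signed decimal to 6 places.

triangle: 3!*0!*2!/6! = 12/720
(j±m)!: 2!*1!*2!*3!*1!*1! = 24
prefactor² = (2J+1)*Δ*N² = 6/5
  k=1: −1/(1!*2!*0!*1!*0!*1!) = -1/2
Σ = -1/2  ⇒  CG² = 6/5*(-1/2)² = 3/10
CG = −√(3/10) = -0.547723

−√(3/10) = -0.547723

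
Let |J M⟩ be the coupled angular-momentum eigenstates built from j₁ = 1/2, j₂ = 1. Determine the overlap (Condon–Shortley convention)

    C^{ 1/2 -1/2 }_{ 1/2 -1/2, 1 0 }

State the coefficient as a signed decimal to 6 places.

j₁+j₂−J=1  J+j₁−j₂=0  J−j₁+j₂=1  j₁+j₂+J+1=3
(j₁±m₁, j₂±m₂, J±M) = (0,1,1,1,0,1)
P² = 1/3
sum k=1..1:
  [1] −1/1 = -1
S = -1
C² = P²·S² = 1/3 ; C = -0.577350

-0.577350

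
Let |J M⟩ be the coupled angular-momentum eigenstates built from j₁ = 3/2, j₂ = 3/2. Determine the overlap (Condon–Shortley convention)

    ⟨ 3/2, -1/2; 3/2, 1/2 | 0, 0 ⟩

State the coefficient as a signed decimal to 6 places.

triangle: 3!×0!×0!/4! = 6/24
(j±m)!: 1!×2!×2!×1!×0!×0! = 4
prefactor² = (2J+1)×Δ×N² = 1
  k=2: +1/(2!×1!×0!×0!×0!×0!) = 1/2
Σ = 1/2  ⇒  CG² = 1×1/2² = 1/4
CG = +√(1/4) = +0.500000

+√(1/4) ≈ +0.500000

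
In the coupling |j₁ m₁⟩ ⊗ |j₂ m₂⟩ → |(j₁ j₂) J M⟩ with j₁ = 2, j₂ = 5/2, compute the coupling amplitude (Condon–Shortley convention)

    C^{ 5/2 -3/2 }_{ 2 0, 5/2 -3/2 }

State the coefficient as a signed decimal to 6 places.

-0.119523  (= −√(1/70))

triangle: 2!×2!×3!/8! = 24/40320
(j±m)!: 2!×2!×1!×4!×1!×4! = 2304
prefactor² = (2J+1)×Δ×N² = 288/35
  k=0: +1/(0!×2!×2!×1!×0!×2!) = 1/8
  k=1: −1/(1!×1!×1!×0!×1!×3!) = -1/6
Σ = -1/24  ⇒  CG² = 288/35×(-1/24)² = 1/70
CG = −√(1/70) = -0.119523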